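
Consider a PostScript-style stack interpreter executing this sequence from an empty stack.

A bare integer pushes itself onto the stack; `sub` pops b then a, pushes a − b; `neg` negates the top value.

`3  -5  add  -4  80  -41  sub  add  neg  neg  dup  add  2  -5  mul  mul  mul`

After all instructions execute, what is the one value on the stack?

3   → [3]
-5  → [3, -5]
add → [-2]
-4  → [-2, -4]
80  → [-2, -4, 80]
-41 → [-2, -4, 80, -41]
sub → [-2, -4, 121]
add → [-2, 117]
neg → [-2, -117]
neg → [-2, 117]
dup → [-2, 117, 117]
add → [-2, 234]
2   → [-2, 234, 2]
-5  → [-2, 234, 2, -5]
mul → [-2, 234, -10]
mul → [-2, -2340]
mul → [4680]

4680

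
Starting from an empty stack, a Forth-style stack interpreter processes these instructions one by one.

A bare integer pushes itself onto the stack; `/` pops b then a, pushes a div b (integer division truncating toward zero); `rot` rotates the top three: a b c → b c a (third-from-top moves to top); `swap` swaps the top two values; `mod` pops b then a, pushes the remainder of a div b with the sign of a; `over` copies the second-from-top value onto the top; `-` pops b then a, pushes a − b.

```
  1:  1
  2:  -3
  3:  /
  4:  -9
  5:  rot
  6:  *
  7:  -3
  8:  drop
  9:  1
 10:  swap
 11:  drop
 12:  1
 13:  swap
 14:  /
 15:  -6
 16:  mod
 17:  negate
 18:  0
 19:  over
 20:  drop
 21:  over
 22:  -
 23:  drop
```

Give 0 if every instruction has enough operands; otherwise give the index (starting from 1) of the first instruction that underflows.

5

1   [1]
-3  [1, -3]
/   [0]
-9  [0, -9]
rot  — needs 3 operands, stack has 2 → underflow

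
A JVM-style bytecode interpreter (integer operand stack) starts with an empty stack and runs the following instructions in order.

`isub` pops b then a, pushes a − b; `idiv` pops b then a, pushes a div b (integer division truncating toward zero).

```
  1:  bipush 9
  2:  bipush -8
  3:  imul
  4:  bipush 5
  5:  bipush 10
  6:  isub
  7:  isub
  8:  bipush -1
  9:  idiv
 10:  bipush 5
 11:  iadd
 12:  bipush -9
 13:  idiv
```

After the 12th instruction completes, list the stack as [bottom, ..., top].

bipush 9   [9]
bipush -8  [9, -8]
imul       [-72]
bipush 5   [-72, 5]
bipush 10  [-72, 5, 10]
isub       [-72, -5]
isub       [-67]
bipush -1  [-67, -1]
idiv       [67]
bipush 5   [67, 5]
iadd       [72]
bipush -9  [72, -9]

[72, -9]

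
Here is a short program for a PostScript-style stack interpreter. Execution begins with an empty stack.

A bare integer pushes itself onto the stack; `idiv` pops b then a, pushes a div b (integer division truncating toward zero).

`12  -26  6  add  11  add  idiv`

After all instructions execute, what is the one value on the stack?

-1

12    [12]
-26   [12, -26]
6     [12, -26, 6]
add   [12, -20]
11    [12, -20, 11]
add   [12, -9]
idiv  [-1]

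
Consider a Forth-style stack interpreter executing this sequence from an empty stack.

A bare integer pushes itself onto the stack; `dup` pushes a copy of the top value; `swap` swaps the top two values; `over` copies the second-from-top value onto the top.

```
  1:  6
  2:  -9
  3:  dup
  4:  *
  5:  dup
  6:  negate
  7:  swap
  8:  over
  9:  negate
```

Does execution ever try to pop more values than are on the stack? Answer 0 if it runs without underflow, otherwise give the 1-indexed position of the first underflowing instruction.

0

6       [6]
-9      [6, -9]
dup     [6, -9, -9]
*       [6, 81]
dup     [6, 81, 81]
negate  [6, 81, -81]
swap    [6, -81, 81]
over    [6, -81, 81, -81]
negate  [6, -81, 81, 81]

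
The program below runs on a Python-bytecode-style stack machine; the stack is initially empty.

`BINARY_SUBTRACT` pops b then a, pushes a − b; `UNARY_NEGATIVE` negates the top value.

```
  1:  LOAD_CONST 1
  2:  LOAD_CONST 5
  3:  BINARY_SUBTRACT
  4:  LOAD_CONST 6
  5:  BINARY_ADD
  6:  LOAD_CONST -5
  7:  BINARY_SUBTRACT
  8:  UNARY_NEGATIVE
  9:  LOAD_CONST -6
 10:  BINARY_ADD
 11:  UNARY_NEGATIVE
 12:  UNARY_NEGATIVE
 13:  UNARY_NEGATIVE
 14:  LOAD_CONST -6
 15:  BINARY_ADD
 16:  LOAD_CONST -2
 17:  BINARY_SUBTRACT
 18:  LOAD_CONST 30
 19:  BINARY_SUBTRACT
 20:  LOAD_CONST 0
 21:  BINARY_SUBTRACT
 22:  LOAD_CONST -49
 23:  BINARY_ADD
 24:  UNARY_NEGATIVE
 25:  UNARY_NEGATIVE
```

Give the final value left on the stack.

LOAD_CONST 1     [1]
LOAD_CONST 5     [1, 5]
BINARY_SUBTRACT  [-4]
LOAD_CONST 6     [-4, 6]
BINARY_ADD       [2]
LOAD_CONST -5    [2, -5]
BINARY_SUBTRACT  [7]
UNARY_NEGATIVE   [-7]
LOAD_CONST -6    [-7, -6]
BINARY_ADD       [-13]
UNARY_NEGATIVE   [13]
UNARY_NEGATIVE   [-13]
UNARY_NEGATIVE   [13]
LOAD_CONST -6    [13, -6]
BINARY_ADD       [7]
LOAD_CONST -2    [7, -2]
BINARY_SUBTRACT  [9]
LOAD_CONST 30    [9, 30]
BINARY_SUBTRACT  [-21]
LOAD_CONST 0     [-21, 0]
BINARY_SUBTRACT  [-21]
LOAD_CONST -49   [-21, -49]
BINARY_ADD       [-70]
UNARY_NEGATIVE   [70]
UNARY_NEGATIVE   [-70]

-70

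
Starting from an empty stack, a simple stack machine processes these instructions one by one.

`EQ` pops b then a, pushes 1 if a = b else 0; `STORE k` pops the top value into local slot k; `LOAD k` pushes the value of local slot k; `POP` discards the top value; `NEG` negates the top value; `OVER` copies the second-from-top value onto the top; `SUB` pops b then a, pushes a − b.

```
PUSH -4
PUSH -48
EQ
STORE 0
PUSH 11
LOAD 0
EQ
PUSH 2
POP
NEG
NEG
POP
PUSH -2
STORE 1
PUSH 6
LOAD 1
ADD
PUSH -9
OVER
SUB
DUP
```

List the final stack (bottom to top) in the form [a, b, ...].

[4, -13, -13]

PUSH -4  : [-4]
PUSH -48 : [-4, -48]
EQ       : [0]
STORE 0  : []
PUSH 11  : [11]
LOAD 0   : [11, 0]
EQ       : [0]
PUSH 2   : [0, 2]
POP      : [0]
NEG      : [0]
NEG      : [0]
POP      : []
PUSH -2  : [-2]
STORE 1  : []
PUSH 6   : [6]
LOAD 1   : [6, -2]
ADD      : [4]
PUSH -9  : [4, -9]
OVER     : [4, -9, 4]
SUB      : [4, -13]
DUP      : [4, -13, -13]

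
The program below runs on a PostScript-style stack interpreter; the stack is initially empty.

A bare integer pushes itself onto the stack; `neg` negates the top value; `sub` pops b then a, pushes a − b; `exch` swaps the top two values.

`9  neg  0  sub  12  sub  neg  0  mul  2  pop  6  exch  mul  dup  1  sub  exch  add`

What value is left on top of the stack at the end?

9    -> 9
neg  -> -9
0    -> -9 0
sub  -> -9
12   -> -9 12
sub  -> -21
neg  -> 21
0    -> 21 0
mul  -> 0
2    -> 0 2
pop  -> 0
6    -> 0 6
exch -> 6 0
mul  -> 0
dup  -> 0 0
1    -> 0 0 1
sub  -> 0 -1
exch -> -1 0
add  -> -1

-1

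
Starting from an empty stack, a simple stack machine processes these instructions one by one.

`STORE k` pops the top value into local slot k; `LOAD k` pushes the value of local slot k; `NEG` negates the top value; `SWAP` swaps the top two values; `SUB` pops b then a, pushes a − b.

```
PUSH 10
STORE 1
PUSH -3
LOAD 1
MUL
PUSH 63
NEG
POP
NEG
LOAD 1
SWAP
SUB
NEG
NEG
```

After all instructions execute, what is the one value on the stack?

PUSH 10  [10]
STORE 1  []
PUSH -3  [-3]
LOAD 1   [-3, 10]
MUL      [-30]
PUSH 63  [-30, 63]
NEG      [-30, -63]
POP      [-30]
NEG      [30]
LOAD 1   [30, 10]
SWAP     [10, 30]
SUB      [-20]
NEG      [20]
NEG      [-20]

-20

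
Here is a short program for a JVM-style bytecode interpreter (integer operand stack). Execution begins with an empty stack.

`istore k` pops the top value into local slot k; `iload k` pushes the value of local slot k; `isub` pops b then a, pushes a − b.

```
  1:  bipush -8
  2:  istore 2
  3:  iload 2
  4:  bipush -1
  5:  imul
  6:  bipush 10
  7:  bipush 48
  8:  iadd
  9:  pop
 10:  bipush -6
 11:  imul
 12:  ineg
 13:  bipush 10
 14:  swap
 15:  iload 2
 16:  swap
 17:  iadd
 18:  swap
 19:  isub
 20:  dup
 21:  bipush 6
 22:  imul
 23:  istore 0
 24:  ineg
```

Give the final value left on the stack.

bipush -8 -> -8
istore 2  -> (empty)
iload 2   -> -8
bipush -1 -> -8 -1
imul      -> 8
bipush 10 -> 8 10
bipush 48 -> 8 10 48
iadd      -> 8 58
pop       -> 8
bipush -6 -> 8 -6
imul      -> -48
ineg      -> 48
bipush 10 -> 48 10
swap      -> 10 48
iload 2   -> 10 48 -8
swap      -> 10 -8 48
iadd      -> 10 40
swap      -> 40 10
isub      -> 30
dup       -> 30 30
bipush 6  -> 30 30 6
imul      -> 30 180
istore 0  -> 30
ineg      -> -30

-30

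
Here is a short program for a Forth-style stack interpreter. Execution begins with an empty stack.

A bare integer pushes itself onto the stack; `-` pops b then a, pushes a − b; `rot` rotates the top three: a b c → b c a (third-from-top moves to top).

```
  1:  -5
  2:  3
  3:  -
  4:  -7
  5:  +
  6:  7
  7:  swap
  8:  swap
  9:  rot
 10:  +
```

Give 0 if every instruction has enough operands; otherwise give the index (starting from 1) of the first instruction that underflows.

9

-5   -> -5
3    -> -5 3
-    -> -8
-7   -> -8 -7
+    -> -15
7    -> -15 7
swap -> 7 -15
swap -> -15 7
rot  — needs 3 operands, stack has 2 → underflow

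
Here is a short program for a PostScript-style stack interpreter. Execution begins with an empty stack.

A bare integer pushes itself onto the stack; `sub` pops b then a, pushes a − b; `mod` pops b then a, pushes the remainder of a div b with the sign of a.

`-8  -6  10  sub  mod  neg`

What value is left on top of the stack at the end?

-8  -> [-8]
-6  -> [-8, -6]
10  -> [-8, -6, 10]
sub -> [-8, -16]
mod -> [-8]
neg -> [8]

8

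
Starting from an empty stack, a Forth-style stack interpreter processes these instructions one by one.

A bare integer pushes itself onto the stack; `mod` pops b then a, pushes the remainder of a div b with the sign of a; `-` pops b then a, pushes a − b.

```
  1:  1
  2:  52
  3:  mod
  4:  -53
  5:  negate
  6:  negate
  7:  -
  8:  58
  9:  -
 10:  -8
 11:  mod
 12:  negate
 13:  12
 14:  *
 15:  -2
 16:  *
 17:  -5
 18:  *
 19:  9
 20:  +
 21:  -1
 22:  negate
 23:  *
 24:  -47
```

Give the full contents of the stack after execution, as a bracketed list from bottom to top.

1      → 1
52     → 1 52
mod    → 1
-53    → 1 -53
negate → 1 53
negate → 1 -53
-      → 54
58     → 54 58
-      → -4
-8     → -4 -8
mod    → -4
negate → 4
12     → 4 12
*      → 48
-2     → 48 -2
*      → -96
-5     → -96 -5
*      → 480
9      → 480 9
+      → 489
-1     → 489 -1
negate → 489 1
*      → 489
-47    → 489 -47

[489, -47]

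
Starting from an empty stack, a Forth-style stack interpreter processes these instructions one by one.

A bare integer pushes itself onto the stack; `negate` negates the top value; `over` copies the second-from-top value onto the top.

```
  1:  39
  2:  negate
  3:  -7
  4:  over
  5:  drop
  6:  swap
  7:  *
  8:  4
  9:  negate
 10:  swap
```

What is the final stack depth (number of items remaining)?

39     → [39]
negate → [-39]
-7     → [-39, -7]
over   → [-39, -7, -39]
drop   → [-39, -7]
swap   → [-7, -39]
*      → [273]
4      → [273, 4]
negate → [273, -4]
swap   → [-4, 273]

2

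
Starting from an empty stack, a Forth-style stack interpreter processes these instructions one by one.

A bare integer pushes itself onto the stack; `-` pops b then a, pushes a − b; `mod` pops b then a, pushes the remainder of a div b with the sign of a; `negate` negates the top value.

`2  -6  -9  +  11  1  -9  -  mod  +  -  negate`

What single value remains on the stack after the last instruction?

-16

2      -> 2
-6     -> 2 -6
-9     -> 2 -6 -9
+      -> 2 -15
11     -> 2 -15 11
1      -> 2 -15 11 1
-9     -> 2 -15 11 1 -9
-      -> 2 -15 11 10
mod    -> 2 -15 1
+      -> 2 -14
-      -> 16
negate -> -16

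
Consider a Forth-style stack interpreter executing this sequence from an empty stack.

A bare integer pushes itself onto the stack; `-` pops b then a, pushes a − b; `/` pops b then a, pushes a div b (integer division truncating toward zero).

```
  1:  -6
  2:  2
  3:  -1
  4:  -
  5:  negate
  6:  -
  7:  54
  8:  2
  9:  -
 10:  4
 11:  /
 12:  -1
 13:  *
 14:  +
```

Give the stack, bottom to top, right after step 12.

[-3, 13, -1]

-6     -> -6
2      -> -6 2
-1     -> -6 2 -1
-      -> -6 3
negate -> -6 -3
-      -> -3
54     -> -3 54
2      -> -3 54 2
-      -> -3 52
4      -> -3 52 4
/      -> -3 13
-1     -> -3 13 -1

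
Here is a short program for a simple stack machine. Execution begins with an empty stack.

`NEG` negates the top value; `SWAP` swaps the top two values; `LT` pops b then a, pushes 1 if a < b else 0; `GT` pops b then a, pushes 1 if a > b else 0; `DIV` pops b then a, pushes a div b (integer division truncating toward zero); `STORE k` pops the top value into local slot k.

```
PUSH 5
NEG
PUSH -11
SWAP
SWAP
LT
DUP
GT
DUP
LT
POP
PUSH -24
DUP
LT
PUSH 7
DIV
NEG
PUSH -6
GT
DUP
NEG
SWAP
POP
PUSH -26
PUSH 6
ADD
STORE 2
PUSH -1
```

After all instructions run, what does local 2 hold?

-20

PUSH 5   : 5
NEG      : -5
PUSH -11 : -5 -11
SWAP     : -11 -5
SWAP     : -5 -11
LT       : 0
DUP      : 0 0
GT       : 0
DUP      : 0 0
LT       : 0
POP      : (empty)
PUSH -24 : -24
DUP      : -24 -24
LT       : 0
PUSH 7   : 0 7
DIV      : 0
NEG      : 0
PUSH -6  : 0 -6
GT       : 1
DUP      : 1 1
NEG      : 1 -1
SWAP     : -1 1
POP      : -1
PUSH -26 : -1 -26
PUSH 6   : -1 -26 6
ADD      : -1 -20
STORE 2  : -1
PUSH -1  : -1 -1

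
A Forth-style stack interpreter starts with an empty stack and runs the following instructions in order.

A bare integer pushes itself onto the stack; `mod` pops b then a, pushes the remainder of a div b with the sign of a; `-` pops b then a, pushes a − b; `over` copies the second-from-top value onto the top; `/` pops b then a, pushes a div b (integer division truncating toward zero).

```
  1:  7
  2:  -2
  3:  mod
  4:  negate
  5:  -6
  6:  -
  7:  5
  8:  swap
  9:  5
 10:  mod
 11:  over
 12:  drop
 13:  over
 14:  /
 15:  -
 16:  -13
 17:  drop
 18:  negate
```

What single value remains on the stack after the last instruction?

-5

7      : 7
-2     : 7 -2
mod    : 1
negate : -1
-6     : -1 -6
-      : 5
5      : 5 5
swap   : 5 5
5      : 5 5 5
mod    : 5 0
over   : 5 0 5
drop   : 5 0
over   : 5 0 5
/      : 5 0
-      : 5
-13    : 5 -13
drop   : 5
negate : -5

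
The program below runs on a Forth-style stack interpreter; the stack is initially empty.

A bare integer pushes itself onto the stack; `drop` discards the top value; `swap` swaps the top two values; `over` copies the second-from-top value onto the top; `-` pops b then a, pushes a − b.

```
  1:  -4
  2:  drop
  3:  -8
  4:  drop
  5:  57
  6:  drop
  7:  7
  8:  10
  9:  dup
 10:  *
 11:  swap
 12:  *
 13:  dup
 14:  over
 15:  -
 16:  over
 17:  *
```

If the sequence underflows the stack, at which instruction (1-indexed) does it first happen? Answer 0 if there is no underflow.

-4   : [-4]
drop : []
-8   : [-8]
drop : []
57   : [57]
drop : []
7    : [7]
10   : [7, 10]
dup  : [7, 10, 10]
*    : [7, 100]
swap : [100, 7]
*    : [700]
dup  : [700, 700]
over : [700, 700, 700]
-    : [700, 0]
over : [700, 0, 700]
*    : [700, 0]

0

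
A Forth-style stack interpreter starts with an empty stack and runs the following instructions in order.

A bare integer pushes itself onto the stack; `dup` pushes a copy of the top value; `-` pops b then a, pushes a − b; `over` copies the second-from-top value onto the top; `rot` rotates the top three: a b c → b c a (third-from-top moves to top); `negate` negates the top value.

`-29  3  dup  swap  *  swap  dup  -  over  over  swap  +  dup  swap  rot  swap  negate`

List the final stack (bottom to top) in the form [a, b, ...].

[9, 9, 0, -9]

-29    -> -29
3      -> -29 3
dup    -> -29 3 3
swap   -> -29 3 3
*      -> -29 9
swap   -> 9 -29
dup    -> 9 -29 -29
-      -> 9 0
over   -> 9 0 9
over   -> 9 0 9 0
swap   -> 9 0 0 9
+      -> 9 0 9
dup    -> 9 0 9 9
swap   -> 9 0 9 9
rot    -> 9 9 9 0
swap   -> 9 9 0 9
negate -> 9 9 0 -9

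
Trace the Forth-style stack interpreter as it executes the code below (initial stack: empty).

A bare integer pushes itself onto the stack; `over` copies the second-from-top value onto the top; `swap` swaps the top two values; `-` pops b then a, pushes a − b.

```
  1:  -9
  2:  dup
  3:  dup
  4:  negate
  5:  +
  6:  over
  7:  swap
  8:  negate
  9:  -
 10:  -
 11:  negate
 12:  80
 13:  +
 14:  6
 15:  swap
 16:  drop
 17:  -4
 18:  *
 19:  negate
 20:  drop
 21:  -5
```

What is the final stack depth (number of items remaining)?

-9     → -9
dup    → -9 -9
dup    → -9 -9 -9
negate → -9 -9 9
+      → -9 0
over   → -9 0 -9
swap   → -9 -9 0
negate → -9 -9 0
-      → -9 -9
-      → 0
negate → 0
80     → 0 80
+      → 80
6      → 80 6
swap   → 6 80
drop   → 6
-4     → 6 -4
*      → -24
negate → 24
drop   → (empty)
-5     → -5

1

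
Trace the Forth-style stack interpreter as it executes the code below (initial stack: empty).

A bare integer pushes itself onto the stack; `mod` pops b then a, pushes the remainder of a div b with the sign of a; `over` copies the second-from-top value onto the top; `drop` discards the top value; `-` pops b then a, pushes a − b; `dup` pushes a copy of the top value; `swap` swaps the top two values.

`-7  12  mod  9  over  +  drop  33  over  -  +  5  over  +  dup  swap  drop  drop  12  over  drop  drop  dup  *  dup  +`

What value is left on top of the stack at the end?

2178

-7    -7
12    -7 12
mod   -7
9     -7 9
over  -7 9 -7
+     -7 2
drop  -7
33    -7 33
over  -7 33 -7
-     -7 40
+     33
5     33 5
over  33 5 33
+     33 38
dup   33 38 38
swap  33 38 38
drop  33 38
drop  33
12    33 12
over  33 12 33
drop  33 12
drop  33
dup   33 33
*     1089
dup   1089 1089
+     2178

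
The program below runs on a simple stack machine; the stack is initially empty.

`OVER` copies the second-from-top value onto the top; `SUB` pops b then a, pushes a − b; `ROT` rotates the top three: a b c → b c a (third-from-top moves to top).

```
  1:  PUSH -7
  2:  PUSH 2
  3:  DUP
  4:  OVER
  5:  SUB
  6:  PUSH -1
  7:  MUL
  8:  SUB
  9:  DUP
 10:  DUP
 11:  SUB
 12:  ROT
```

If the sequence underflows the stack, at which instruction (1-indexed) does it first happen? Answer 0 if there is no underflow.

PUSH -7 : -7
PUSH 2  : -7 2
DUP     : -7 2 2
OVER    : -7 2 2 2
SUB     : -7 2 0
PUSH -1 : -7 2 0 -1
MUL     : -7 2 0
SUB     : -7 2
DUP     : -7 2 2
DUP     : -7 2 2 2
SUB     : -7 2 0
ROT     : 2 0 -7

0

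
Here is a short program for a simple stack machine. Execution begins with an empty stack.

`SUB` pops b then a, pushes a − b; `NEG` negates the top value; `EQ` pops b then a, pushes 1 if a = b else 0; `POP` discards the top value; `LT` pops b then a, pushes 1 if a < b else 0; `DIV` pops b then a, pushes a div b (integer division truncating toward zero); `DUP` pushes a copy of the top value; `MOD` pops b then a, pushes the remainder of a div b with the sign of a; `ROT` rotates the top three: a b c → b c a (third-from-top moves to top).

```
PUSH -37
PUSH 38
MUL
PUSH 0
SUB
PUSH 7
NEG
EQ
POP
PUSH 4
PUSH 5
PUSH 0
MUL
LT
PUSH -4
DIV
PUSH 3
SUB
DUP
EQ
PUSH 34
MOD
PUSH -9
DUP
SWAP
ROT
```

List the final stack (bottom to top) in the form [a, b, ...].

PUSH -37 : -37
PUSH 38  : -37 38
MUL      : -1406
PUSH 0   : -1406 0
SUB      : -1406
PUSH 7   : -1406 7
NEG      : -1406 -7
EQ       : 0
POP      : (empty)
PUSH 4   : 4
PUSH 5   : 4 5
PUSH 0   : 4 5 0
MUL      : 4 0
LT       : 0
PUSH -4  : 0 -4
DIV      : 0
PUSH 3   : 0 3
SUB      : -3
DUP      : -3 -3
EQ       : 1
PUSH 34  : 1 34
MOD      : 1
PUSH -9  : 1 -9
DUP      : 1 -9 -9
SWAP     : 1 -9 -9
ROT      : -9 -9 1

[-9, -9, 1]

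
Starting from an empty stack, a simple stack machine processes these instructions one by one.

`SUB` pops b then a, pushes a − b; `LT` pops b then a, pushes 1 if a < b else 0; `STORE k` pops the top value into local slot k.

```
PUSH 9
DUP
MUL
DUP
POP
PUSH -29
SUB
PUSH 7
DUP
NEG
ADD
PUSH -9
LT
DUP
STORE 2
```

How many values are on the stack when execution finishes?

PUSH 9    [9]
DUP       [9, 9]
MUL       [81]
DUP       [81, 81]
POP       [81]
PUSH -29  [81, -29]
SUB       [110]
PUSH 7    [110, 7]
DUP       [110, 7, 7]
NEG       [110, 7, -7]
ADD       [110, 0]
PUSH -9   [110, 0, -9]
LT        [110, 0]
DUP       [110, 0, 0]
STORE 2   [110, 0]

2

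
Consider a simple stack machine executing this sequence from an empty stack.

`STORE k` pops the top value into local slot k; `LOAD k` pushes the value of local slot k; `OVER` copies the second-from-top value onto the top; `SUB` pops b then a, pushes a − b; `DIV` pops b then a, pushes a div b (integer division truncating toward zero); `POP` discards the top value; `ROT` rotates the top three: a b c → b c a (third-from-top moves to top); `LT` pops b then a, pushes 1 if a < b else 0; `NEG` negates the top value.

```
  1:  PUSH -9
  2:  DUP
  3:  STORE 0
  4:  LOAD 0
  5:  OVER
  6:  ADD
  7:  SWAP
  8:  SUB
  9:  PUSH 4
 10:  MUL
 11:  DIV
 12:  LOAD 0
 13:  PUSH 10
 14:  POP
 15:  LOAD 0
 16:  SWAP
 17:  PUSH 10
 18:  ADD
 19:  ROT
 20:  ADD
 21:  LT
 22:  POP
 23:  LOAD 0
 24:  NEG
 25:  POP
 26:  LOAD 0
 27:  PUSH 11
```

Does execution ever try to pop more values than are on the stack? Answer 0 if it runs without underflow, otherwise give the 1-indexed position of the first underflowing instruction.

PUSH -9 -> [-9]
DUP     -> [-9, -9]
STORE 0 -> [-9]
LOAD 0  -> [-9, -9]
OVER    -> [-9, -9, -9]
ADD     -> [-9, -18]
SWAP    -> [-18, -9]
SUB     -> [-9]
PUSH 4  -> [-9, 4]
MUL     -> [-36]
DIV  — needs 2 operands, stack has 1 → underflow

11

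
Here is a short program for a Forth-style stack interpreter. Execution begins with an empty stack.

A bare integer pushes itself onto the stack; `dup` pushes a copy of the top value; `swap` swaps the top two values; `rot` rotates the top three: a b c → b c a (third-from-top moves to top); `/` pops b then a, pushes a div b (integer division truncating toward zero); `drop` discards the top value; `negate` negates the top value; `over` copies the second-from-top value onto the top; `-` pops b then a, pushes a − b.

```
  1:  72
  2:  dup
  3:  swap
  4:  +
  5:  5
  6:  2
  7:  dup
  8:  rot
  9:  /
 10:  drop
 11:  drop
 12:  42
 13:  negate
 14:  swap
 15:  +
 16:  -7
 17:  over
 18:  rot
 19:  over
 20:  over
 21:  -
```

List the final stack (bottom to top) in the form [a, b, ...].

72     : [72]
dup    : [72, 72]
swap   : [72, 72]
+      : [144]
5      : [144, 5]
2      : [144, 5, 2]
dup    : [144, 5, 2, 2]
rot    : [144, 2, 2, 5]
/      : [144, 2, 0]
drop   : [144, 2]
drop   : [144]
42     : [144, 42]
negate : [144, -42]
swap   : [-42, 144]
+      : [102]
-7     : [102, -7]
over   : [102, -7, 102]
rot    : [-7, 102, 102]
over   : [-7, 102, 102, 102]
over   : [-7, 102, 102, 102, 102]
-      : [-7, 102, 102, 0]

[-7, 102, 102, 0]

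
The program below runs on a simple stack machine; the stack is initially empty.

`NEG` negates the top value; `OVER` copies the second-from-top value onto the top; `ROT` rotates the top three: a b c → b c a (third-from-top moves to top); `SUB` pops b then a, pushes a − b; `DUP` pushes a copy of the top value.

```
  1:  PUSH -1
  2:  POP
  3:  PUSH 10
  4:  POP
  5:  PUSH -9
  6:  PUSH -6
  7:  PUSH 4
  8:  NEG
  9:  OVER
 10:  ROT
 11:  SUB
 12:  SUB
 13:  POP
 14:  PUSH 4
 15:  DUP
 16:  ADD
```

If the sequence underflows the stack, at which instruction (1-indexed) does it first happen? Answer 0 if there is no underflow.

PUSH -1 → [-1]
POP     → []
PUSH 10 → [10]
POP     → []
PUSH -9 → [-9]
PUSH -6 → [-9, -6]
PUSH 4  → [-9, -6, 4]
NEG     → [-9, -6, -4]
OVER    → [-9, -6, -4, -6]
ROT     → [-9, -4, -6, -6]
SUB     → [-9, -4, 0]
SUB     → [-9, -4]
POP     → [-9]
PUSH 4  → [-9, 4]
DUP     → [-9, 4, 4]
ADD     → [-9, 8]

0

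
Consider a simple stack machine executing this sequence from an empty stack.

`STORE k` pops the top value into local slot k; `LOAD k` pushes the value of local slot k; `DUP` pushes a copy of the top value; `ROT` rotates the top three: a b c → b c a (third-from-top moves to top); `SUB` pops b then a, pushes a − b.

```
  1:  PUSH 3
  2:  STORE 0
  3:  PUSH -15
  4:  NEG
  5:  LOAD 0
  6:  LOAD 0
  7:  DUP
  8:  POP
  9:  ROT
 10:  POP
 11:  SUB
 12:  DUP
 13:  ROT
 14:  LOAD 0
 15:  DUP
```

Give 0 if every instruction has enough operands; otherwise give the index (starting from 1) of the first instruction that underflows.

13

PUSH 3   -> [3]
STORE 0  -> []
PUSH -15 -> [-15]
NEG      -> [15]
LOAD 0   -> [15, 3]
LOAD 0   -> [15, 3, 3]
DUP      -> [15, 3, 3, 3]
POP      -> [15, 3, 3]
ROT      -> [3, 3, 15]
POP      -> [3, 3]
SUB      -> [0]
DUP      -> [0, 0]
ROT  — needs 3 operands, stack has 2 → underflow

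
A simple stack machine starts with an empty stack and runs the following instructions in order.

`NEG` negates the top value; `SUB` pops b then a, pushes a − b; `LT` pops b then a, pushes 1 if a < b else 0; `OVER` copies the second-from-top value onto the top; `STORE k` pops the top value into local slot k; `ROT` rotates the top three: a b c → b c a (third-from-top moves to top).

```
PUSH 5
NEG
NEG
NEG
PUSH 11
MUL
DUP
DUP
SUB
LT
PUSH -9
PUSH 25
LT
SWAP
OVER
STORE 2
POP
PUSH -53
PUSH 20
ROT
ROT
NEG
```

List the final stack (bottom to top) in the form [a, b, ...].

PUSH 5   : 5
NEG      : -5
NEG      : 5
NEG      : -5
PUSH 11  : -5 11
MUL      : -55
DUP      : -55 -55
DUP      : -55 -55 -55
SUB      : -55 0
LT       : 1
PUSH -9  : 1 -9
PUSH 25  : 1 -9 25
LT       : 1 1
SWAP     : 1 1
OVER     : 1 1 1
STORE 2  : 1 1
POP      : 1
PUSH -53 : 1 -53
PUSH 20  : 1 -53 20
ROT      : -53 20 1
ROT      : 20 1 -53
NEG      : 20 1 53

[20, 1, 53]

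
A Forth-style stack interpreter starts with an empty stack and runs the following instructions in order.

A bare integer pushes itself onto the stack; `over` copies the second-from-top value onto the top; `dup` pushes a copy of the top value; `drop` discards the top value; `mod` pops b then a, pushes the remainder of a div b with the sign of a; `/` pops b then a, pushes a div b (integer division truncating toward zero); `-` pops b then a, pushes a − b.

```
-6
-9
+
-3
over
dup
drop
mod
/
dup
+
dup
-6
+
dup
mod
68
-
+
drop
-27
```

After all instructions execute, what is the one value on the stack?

-27

-6    -6
-9    -6 -9
+     -15
-3    -15 -3
over  -15 -3 -15
dup   -15 -3 -15 -15
drop  -15 -3 -15
mod   -15 -3
/     5
dup   5 5
+     10
dup   10 10
-6    10 10 -6
+     10 4
dup   10 4 4
mod   10 0
68    10 0 68
-     10 -68
+     -58
drop  (empty)
-27   -27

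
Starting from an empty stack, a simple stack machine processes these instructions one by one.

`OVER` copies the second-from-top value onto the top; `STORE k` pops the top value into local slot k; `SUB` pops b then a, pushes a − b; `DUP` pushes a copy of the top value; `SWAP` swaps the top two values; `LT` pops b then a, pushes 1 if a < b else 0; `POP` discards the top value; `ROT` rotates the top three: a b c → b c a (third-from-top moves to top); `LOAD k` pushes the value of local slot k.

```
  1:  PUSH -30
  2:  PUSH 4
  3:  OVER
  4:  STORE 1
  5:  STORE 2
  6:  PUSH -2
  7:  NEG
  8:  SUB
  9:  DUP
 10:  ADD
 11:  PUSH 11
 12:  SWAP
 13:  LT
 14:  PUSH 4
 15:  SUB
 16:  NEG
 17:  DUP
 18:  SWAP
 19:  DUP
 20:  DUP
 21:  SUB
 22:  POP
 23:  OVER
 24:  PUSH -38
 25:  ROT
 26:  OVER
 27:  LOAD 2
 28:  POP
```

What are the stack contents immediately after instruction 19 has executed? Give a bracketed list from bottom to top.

PUSH -30 → [-30]
PUSH 4   → [-30, 4]
OVER     → [-30, 4, -30]
STORE 1  → [-30, 4]
STORE 2  → [-30]
PUSH -2  → [-30, -2]
NEG      → [-30, 2]
SUB      → [-32]
DUP      → [-32, -32]
ADD      → [-64]
PUSH 11  → [-64, 11]
SWAP     → [11, -64]
LT       → [0]
PUSH 4   → [0, 4]
SUB      → [-4]
NEG      → [4]
DUP      → [4, 4]
SWAP     → [4, 4]
DUP      → [4, 4, 4]

[4, 4, 4]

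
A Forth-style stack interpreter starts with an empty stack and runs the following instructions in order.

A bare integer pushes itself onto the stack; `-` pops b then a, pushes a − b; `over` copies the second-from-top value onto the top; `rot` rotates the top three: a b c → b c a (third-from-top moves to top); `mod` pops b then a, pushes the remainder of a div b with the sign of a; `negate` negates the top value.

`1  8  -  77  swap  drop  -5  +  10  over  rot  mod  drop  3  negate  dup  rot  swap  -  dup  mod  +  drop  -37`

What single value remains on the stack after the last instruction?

1      : [1]
8      : [1, 8]
-      : [-7]
77     : [-7, 77]
swap   : [77, -7]
drop   : [77]
-5     : [77, -5]
+      : [72]
10     : [72, 10]
over   : [72, 10, 72]
rot    : [10, 72, 72]
mod    : [10, 0]
drop   : [10]
3      : [10, 3]
negate : [10, -3]
dup    : [10, -3, -3]
rot    : [-3, -3, 10]
swap   : [-3, 10, -3]
-      : [-3, 13]
dup    : [-3, 13, 13]
mod    : [-3, 0]
+      : [-3]
drop   : []
-37    : [-37]

-37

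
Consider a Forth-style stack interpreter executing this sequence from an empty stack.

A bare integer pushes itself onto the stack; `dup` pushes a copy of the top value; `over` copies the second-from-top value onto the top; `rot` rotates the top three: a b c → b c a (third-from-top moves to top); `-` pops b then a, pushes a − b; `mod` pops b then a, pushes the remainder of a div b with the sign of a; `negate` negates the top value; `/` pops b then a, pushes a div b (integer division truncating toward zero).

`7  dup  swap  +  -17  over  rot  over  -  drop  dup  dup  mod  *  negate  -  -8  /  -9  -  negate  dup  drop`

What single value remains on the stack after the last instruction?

-11

7      : 7
dup    : 7 7
swap   : 7 7
+      : 14
-17    : 14 -17
over   : 14 -17 14
rot    : -17 14 14
over   : -17 14 14 14
-      : -17 14 0
drop   : -17 14
dup    : -17 14 14
dup    : -17 14 14 14
mod    : -17 14 0
*      : -17 0
negate : -17 0
-      : -17
-8     : -17 -8
/      : 2
-9     : 2 -9
-      : 11
negate : -11
dup    : -11 -11
drop   : -11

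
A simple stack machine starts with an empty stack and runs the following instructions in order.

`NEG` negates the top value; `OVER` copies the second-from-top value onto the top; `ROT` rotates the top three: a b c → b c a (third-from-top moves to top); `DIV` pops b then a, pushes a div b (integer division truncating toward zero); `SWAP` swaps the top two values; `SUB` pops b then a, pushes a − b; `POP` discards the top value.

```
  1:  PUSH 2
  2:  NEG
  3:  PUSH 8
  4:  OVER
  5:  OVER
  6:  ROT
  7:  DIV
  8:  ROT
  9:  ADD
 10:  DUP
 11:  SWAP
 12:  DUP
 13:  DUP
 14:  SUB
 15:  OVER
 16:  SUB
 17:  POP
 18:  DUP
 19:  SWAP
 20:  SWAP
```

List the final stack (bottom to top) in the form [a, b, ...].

PUSH 2 : [2]
NEG    : [-2]
PUSH 8 : [-2, 8]
OVER   : [-2, 8, -2]
OVER   : [-2, 8, -2, 8]
ROT    : [-2, -2, 8, 8]
DIV    : [-2, -2, 1]
ROT    : [-2, 1, -2]
ADD    : [-2, -1]
DUP    : [-2, -1, -1]
SWAP   : [-2, -1, -1]
DUP    : [-2, -1, -1, -1]
DUP    : [-2, -1, -1, -1, -1]
SUB    : [-2, -1, -1, 0]
OVER   : [-2, -1, -1, 0, -1]
SUB    : [-2, -1, -1, 1]
POP    : [-2, -1, -1]
DUP    : [-2, -1, -1, -1]
SWAP   : [-2, -1, -1, -1]
SWAP   : [-2, -1, -1, -1]

[-2, -1, -1, -1]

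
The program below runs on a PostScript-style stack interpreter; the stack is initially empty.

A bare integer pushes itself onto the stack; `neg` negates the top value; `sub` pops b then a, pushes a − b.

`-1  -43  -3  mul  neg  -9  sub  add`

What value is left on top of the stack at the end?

-1  -> [-1]
-43 -> [-1, -43]
-3  -> [-1, -43, -3]
mul -> [-1, 129]
neg -> [-1, -129]
-9  -> [-1, -129, -9]
sub -> [-1, -120]
add -> [-121]

-121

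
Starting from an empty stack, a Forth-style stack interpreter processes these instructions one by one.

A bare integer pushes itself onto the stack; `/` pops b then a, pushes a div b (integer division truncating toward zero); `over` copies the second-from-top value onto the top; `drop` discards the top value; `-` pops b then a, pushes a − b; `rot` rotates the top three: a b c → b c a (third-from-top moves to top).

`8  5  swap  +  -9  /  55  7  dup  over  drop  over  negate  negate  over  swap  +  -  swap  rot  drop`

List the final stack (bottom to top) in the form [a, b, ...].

8       [8]
5       [8, 5]
swap    [5, 8]
+       [13]
-9      [13, -9]
/       [-1]
55      [-1, 55]
7       [-1, 55, 7]
dup     [-1, 55, 7, 7]
over    [-1, 55, 7, 7, 7]
drop    [-1, 55, 7, 7]
over    [-1, 55, 7, 7, 7]
negate  [-1, 55, 7, 7, -7]
negate  [-1, 55, 7, 7, 7]
over    [-1, 55, 7, 7, 7, 7]
swap    [-1, 55, 7, 7, 7, 7]
+       [-1, 55, 7, 7, 14]
-       [-1, 55, 7, -7]
swap    [-1, 55, -7, 7]
rot     [-1, -7, 7, 55]
drop    [-1, -7, 7]

[-1, -7, 7]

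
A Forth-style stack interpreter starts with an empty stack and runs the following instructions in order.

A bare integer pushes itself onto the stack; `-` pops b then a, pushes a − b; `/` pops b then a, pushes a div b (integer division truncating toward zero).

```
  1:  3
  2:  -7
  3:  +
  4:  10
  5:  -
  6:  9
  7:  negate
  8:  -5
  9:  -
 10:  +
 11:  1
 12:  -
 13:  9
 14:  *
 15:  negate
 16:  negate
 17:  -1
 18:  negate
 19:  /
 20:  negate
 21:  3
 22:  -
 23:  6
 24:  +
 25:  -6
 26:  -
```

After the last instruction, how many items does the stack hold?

3      → [3]
-7     → [3, -7]
+      → [-4]
10     → [-4, 10]
-      → [-14]
9      → [-14, 9]
negate → [-14, -9]
-5     → [-14, -9, -5]
-      → [-14, -4]
+      → [-18]
1      → [-18, 1]
-      → [-19]
9      → [-19, 9]
*      → [-171]
negate → [171]
negate → [-171]
-1     → [-171, -1]
negate → [-171, 1]
/      → [-171]
negate → [171]
3      → [171, 3]
-      → [168]
6      → [168, 6]
+      → [174]
-6     → [174, -6]
-      → [180]

1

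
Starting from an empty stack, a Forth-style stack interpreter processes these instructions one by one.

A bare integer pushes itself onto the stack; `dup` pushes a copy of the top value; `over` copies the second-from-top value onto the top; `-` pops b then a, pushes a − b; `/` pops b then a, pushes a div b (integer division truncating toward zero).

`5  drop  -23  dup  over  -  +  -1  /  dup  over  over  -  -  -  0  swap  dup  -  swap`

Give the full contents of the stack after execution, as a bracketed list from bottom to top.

[0, 0]

5    → 5
drop → (empty)
-23  → -23
dup  → -23 -23
over → -23 -23 -23
-    → -23 0
+    → -23
-1   → -23 -1
/    → 23
dup  → 23 23
over → 23 23 23
over → 23 23 23 23
-    → 23 23 0
-    → 23 23
-    → 0
0    → 0 0
swap → 0 0
dup  → 0 0 0
-    → 0 0
swap → 0 0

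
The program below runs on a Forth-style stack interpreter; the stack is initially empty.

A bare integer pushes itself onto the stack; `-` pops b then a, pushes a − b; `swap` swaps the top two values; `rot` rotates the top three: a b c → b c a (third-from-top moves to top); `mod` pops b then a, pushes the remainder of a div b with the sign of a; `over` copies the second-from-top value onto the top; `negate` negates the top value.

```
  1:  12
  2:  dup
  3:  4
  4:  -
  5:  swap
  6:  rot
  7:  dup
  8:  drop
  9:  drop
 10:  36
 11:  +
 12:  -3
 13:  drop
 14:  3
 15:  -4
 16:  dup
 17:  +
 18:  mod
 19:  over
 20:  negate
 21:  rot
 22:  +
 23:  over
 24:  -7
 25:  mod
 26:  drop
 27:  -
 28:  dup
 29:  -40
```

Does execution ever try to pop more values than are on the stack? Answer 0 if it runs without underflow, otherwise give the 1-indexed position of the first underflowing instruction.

6

12   : 12
dup  : 12 12
4    : 12 12 4
-    : 12 8
swap : 8 12
rot  — needs 3 operands, stack has 2 → underflow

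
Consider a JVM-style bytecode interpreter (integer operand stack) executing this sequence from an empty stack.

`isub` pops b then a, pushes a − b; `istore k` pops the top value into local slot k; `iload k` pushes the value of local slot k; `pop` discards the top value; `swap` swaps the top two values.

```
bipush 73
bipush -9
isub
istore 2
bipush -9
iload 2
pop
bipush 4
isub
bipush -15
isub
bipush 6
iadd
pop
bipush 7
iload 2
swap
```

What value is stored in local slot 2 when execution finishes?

82

bipush 73  → 73
bipush -9  → 73 -9
isub       → 82
istore 2   → (empty)
bipush -9  → -9
iload 2    → -9 82
pop        → -9
bipush 4   → -9 4
isub       → -13
bipush -15 → -13 -15
isub       → 2
bipush 6   → 2 6
iadd       → 8
pop        → (empty)
bipush 7   → 7
iload 2    → 7 82
swap       → 82 7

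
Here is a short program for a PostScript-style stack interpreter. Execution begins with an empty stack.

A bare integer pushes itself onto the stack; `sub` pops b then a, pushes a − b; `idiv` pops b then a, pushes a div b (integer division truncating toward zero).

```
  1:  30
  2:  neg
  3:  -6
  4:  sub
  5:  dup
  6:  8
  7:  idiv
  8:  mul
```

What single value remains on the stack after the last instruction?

72

30    30
neg   -30
-6    -30 -6
sub   -24
dup   -24 -24
8     -24 -24 8
idiv  -24 -3
mul   72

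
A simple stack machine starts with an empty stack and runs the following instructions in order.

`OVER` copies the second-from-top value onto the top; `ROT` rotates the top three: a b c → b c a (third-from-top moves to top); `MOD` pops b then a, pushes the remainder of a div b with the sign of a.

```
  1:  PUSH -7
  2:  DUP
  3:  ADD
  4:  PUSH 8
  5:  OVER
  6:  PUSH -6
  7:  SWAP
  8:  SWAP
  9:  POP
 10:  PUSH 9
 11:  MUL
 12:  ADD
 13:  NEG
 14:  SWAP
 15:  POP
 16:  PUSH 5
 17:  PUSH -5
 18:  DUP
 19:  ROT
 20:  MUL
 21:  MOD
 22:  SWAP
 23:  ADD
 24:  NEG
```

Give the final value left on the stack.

PUSH -7  [-7]
DUP      [-7, -7]
ADD      [-14]
PUSH 8   [-14, 8]
OVER     [-14, 8, -14]
PUSH -6  [-14, 8, -14, -6]
SWAP     [-14, 8, -6, -14]
SWAP     [-14, 8, -14, -6]
POP      [-14, 8, -14]
PUSH 9   [-14, 8, -14, 9]
MUL      [-14, 8, -126]
ADD      [-14, -118]
NEG      [-14, 118]
SWAP     [118, -14]
POP      [118]
PUSH 5   [118, 5]
PUSH -5  [118, 5, -5]
DUP      [118, 5, -5, -5]
ROT      [118, -5, -5, 5]
MUL      [118, -5, -25]
MOD      [118, -5]
SWAP     [-5, 118]
ADD      [113]
NEG      [-113]

-113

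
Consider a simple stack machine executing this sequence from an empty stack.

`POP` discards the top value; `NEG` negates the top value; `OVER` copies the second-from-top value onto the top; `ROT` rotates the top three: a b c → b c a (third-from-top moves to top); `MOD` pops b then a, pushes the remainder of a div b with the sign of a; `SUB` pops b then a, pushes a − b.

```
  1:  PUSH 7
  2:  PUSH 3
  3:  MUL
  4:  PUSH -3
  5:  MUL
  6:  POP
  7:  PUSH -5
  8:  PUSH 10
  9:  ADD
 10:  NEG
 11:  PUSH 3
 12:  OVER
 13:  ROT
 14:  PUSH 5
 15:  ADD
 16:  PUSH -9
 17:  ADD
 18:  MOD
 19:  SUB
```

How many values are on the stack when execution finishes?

1

PUSH 7   7
PUSH 3   7 3
MUL      21
PUSH -3  21 -3
MUL      -63
POP      (empty)
PUSH -5  -5
PUSH 10  -5 10
ADD      5
NEG      -5
PUSH 3   -5 3
OVER     -5 3 -5
ROT      3 -5 -5
PUSH 5   3 -5 -5 5
ADD      3 -5 0
PUSH -9  3 -5 0 -9
ADD      3 -5 -9
MOD      3 -5
SUB      8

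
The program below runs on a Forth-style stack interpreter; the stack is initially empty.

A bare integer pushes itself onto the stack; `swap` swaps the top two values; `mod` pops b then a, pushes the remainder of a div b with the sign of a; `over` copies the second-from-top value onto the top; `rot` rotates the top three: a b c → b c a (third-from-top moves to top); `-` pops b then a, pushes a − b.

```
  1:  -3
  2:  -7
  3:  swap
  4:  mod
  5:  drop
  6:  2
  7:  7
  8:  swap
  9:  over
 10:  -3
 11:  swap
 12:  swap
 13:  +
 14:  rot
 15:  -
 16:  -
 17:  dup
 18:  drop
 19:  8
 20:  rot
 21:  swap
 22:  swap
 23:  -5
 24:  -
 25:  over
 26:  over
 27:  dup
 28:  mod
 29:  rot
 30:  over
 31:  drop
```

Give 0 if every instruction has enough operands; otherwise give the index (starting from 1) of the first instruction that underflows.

-3   : [-3]
-7   : [-3, -7]
swap : [-7, -3]
mod  : [-1]
drop : []
2    : [2]
7    : [2, 7]
swap : [7, 2]
over : [7, 2, 7]
-3   : [7, 2, 7, -3]
swap : [7, 2, -3, 7]
swap : [7, 2, 7, -3]
+    : [7, 2, 4]
rot  : [2, 4, 7]
-    : [2, -3]
-    : [5]
dup  : [5, 5]
drop : [5]
8    : [5, 8]
rot  — needs 3 operands, stack has 2 → underflow

20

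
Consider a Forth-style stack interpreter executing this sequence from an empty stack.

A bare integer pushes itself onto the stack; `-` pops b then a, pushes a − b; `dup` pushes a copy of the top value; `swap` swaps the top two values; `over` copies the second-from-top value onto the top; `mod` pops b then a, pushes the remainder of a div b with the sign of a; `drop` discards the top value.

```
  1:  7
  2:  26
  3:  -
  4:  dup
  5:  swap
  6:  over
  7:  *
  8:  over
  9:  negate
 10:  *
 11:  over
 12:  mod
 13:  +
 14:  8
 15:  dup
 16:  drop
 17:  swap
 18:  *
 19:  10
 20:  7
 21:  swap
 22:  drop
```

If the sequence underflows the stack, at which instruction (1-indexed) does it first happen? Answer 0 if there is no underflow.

0

7       7
26      7 26
-       -19
dup     -19 -19
swap    -19 -19
over    -19 -19 -19
*       -19 361
over    -19 361 -19
negate  -19 361 19
*       -19 6859
over    -19 6859 -19
mod     -19 0
+       -19
8       -19 8
dup     -19 8 8
drop    -19 8
swap    8 -19
*       -152
10      -152 10
7       -152 10 7
swap    -152 7 10
drop    -152 7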